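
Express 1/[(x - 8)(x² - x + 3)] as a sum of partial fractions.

Cover-up at x = 8: α = 1/(8² - 1·8 + 3) = 1/59. Then β = -α = -1/59, γ = -α·(-1 + 8) = -7/59
Result: (1/59)/(x - 8) - ((1/59)x + 7/59)/(x² - x + 3)


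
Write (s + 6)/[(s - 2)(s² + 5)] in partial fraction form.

At s=2: A = (1·2 + 6)/(2² + 5) = 8/9. B = -A = -8/9, C = 1 - 2·A = -7/9
Result: (8/9)/(s - 2) - ((8/9)s + 7/9)/(s² + 5)


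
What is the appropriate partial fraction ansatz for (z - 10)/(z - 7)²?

Repeated linear factor: α/(z - 7) + β/(z - 7)²


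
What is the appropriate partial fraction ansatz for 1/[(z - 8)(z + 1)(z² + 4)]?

Two linear + quadratic: A/(z - 8) + B/(z + 1) + (Cz + D)/(z² + 4)


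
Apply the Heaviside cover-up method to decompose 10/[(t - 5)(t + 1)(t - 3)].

Cover (t - 5), t=5: α = 10/[(5 + 1)(5 - 3)] = 5/6. Cover (t + 1), t=-1: β = 10/[(-1 - 5)(-1 - 3)] = 5/12. Cover (t - 3), t=3: γ = 10/[(3 - 5)(3 + 1)] = -5/4.
Result: (5/6)/(t - 5) + (5/12)/(t + 1) - (5/4)/(t - 3)


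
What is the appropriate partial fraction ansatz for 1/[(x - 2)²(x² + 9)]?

Repeated linear + quadratic: P/(x - 2) + Q/(x - 2)² + (Rx + S)/(x² + 9)


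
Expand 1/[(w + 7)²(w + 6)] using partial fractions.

Cover-up at w=-6: γ = 1/(-6 + 7)² = 1. Cover-up at w=-7: β = 1/(-7 + 6) = -1. Comparing w² coeff: α = -γ = -1
Result: -1/(w + 7) - 1/(w + 7)² + 1/(w + 6)


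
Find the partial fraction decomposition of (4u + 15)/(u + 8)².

(4u + 15) = P(u + 8) + Q. At u = -8: Q = 4·(-8) + 15 = -17. Coeff of u: P = 4
Result: 4/(u + 8) - 17/(u + 8)²


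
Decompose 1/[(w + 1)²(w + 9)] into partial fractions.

Cover-up at w=-9: C = 1/(-9 + 1)² = 1/64. Cover-up at w=-1: B = 1/(-1 + 9) = 1/8. Comparing w² coeff: A = -C = -1/64
Result: (-1/64)/(w + 1) + (1/8)/(w + 1)² + (1/64)/(w + 9)


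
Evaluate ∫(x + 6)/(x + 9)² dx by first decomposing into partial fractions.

Decompose: P = 1, Q = 1·(-9) + 6 = -3, so (x + 6)/(x + 9)² = 1/(x + 9) - 3/(x + 9)². Integrate: ∫ P/(x + 9) dx = ln|(x + 9)|; ∫ Q/(x + 9)² dx = 3/(x + 9). Sum: ln|(x + 9)| + 3/(x + 9) + C


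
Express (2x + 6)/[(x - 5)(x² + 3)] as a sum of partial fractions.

At x=5: A = (2·5 + 6)/(5² + 3) = 4/7. B = -A = -4/7, C = 2 - 5·A = -6/7
Result: (4/7)/(x - 5) - ((4/7)x + 6/7)/(x² + 3)


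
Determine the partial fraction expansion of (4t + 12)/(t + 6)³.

(4t + 12) = α(t + 6)² + β(t + 6) + γ. At t = -6: γ = 4·(-6) + 12 = -12. Coefficients: α = 0, β = 4
Result: 4/(t + 6)² - 12/(t + 6)³


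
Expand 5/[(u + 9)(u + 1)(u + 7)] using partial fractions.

Using cover-up method: P = 5/16, Q = 5/48, R = -5/12
Result: (5/16)/(u + 9) + (5/48)/(u + 1) - (5/12)/(u + 7)


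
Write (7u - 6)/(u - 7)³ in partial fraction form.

(7u - 6) = P(u - 7)² + Q(u - 7) + R. At u = 7: R = 7·7 - 6 = 43. Coefficients: P = 0, Q = 7
Result: 7/(u - 7)² + 43/(u - 7)³


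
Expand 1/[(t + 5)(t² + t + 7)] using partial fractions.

Cover-up at t = -5: A = 1/((-5)² + 1·(-5) + 7) = 1/27. Then B = -A = -1/27, C = -A·(1 - 5) = 4/27
Result: (1/27)/(t + 5) - ((1/27)t - 4/27)/(t² + t + 7)


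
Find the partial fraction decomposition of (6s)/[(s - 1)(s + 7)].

At s=1: P = (6·1 + 0)/(1 + 7) = 3/4. At s=-7: Q = (6·(-7) + 0)/(-7 - 1) = 21/4
Result: (3/4)/(s - 1) + (21/4)/(s + 7)


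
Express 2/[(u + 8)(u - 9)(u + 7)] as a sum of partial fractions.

Using cover-up method: A = 2/17, B = 1/136, C = -1/8
Result: (2/17)/(u + 8) + (1/136)/(u - 9) - (1/8)/(u + 7)


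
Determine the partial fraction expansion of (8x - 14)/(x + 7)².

(8x - 14) = α(x + 7) + β. At x = -7: β = 8·(-7) - 14 = -70. Coeff of x: α = 8
Result: 8/(x + 7) - 70/(x + 7)²


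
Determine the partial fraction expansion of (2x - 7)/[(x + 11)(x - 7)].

At x=-11: P = (2·(-11) - 7)/(-11 - 7) = 29/18. At x=7: Q = (2·7 - 7)/(7 + 11) = 7/18
Result: (29/18)/(x + 11) + (7/18)/(x - 7)


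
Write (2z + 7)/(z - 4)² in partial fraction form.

(2z + 7) = P(z - 4) + Q. At z = 4: Q = 2·4 + 7 = 15. Coeff of z: P = 2
Result: 2/(z - 4) + 15/(z - 4)²


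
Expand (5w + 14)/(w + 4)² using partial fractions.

(5w + 14) = A(w + 4) + B. At w = -4: B = 5·(-4) + 14 = -6. Coeff of w: A = 5
Result: 5/(w + 4) - 6/(w + 4)²


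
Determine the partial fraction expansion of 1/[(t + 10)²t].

Cover-up at t=0: C = 1/(0 + 10)² = 1/100. Cover-up at t=-10: B = 1/(-10 - 0) = -1/10. Comparing t² coeff: A = -C = -1/100
Result: (-1/100)/(t + 10) - (1/10)/(t + 10)² + (1/100)/t


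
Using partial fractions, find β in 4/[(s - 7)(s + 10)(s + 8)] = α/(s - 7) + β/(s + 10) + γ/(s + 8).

Cover-up at s = -10: β = 4/[(-10 - 7)(-10 + 8)] = 4/[(-17)(-2)] = 4/34 = 2/17


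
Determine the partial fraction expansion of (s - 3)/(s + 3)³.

(s - 3) = A(s + 3)² + B(s + 3) + C. At s = -3: C = 1·(-3) - 3 = -6. Coefficients: A = 0, B = 1
Result: 1/(s + 3)² - 6/(s + 3)³


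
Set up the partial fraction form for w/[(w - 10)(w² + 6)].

Linear + irreducible quadratic: α/(w - 10) + (βw + γ)/(w² + 6)


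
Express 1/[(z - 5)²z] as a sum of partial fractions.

Cover-up at z=0: R = 1/(0 - 5)² = 1/25. Cover-up at z=5: Q = 1/(5 - 0) = 1/5. Comparing z² coeff: P = -R = -1/25
Result: (-1/25)/(z - 5) + (1/5)/(z - 5)² + (1/25)/z


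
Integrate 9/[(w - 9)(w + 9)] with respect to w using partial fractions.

Decompose: 9/[(w - 9)(w + 9)] = (1/2)/(w - 9) - (1/2)/(w + 9). Integrate each term: (1/2) ln|(w - 9)| - (1/2) ln|(w + 9)| + C


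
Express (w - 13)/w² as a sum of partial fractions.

(w - 13) = αw + β. At w = 0: β = 1·0 - 13 = -13. Coeff of w: α = 1
Result: 1/w - 13/w²


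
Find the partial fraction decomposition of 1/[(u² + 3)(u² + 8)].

Coefficient matching gives α = γ = 0, β = 1/(8-3) = 1/5, δ = -β = -1/5
Result: (1/5)/(u² + 3) - (1/5)/(u² + 8)


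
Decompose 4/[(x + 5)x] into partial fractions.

4/(x + 5)x = P/(x + 5) + Q/x. P = 4/(-5 - 0) = -4/5, Q = 4/(0 + 5) = 4/5
Result: (-4/5)/(x + 5) + (4/5)/x


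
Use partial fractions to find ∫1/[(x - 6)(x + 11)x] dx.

Cover-up: α = 1/102, β = 1/187, γ = -1/66. Decomposition: (1/102)/(x - 6) + (1/187)/(x + 11) - (1/66)/x. Integrate each term: (1/102) ln|(x - 6)| + (1/187) ln|(x + 11)| - (1/66) ln|x| + C


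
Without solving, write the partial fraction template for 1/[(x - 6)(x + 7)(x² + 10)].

Two linear + quadratic: α/(x - 6) + β/(x + 7) + (γx + δ)/(x² + 10)


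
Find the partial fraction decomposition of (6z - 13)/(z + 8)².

(6z - 13) = P(z + 8) + Q. At z = -8: Q = 6·(-8) - 13 = -61. Coeff of z: P = 6
Result: 6/(z + 8) - 61/(z + 8)²


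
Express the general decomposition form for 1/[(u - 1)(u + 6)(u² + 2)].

Two linear + quadratic: A/(u - 1) + B/(u + 6) + (Cu + D)/(u² + 2)


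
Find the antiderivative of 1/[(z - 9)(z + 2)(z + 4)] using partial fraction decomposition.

Cover-up: α = 1/143, β = -1/22, γ = 1/26. Decomposition: (1/143)/(z - 9) - (1/22)/(z + 2) + (1/26)/(z + 4). Integrate each term: (1/143) ln|(z - 9)| - (1/22) ln|(z + 2)| + (1/26) ln|(z + 4)| + C


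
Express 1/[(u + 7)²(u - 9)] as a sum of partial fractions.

Cover-up at u=9: γ = 1/(9 + 7)² = 1/256. Cover-up at u=-7: β = 1/(-7 - 9) = -1/16. Comparing u² coeff: α = -γ = -1/256
Result: (-1/256)/(u + 7) - (1/16)/(u + 7)² + (1/256)/(u - 9)


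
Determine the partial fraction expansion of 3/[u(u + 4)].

3/u(u + 4) = α/u + β/(u + 4). α = 3/(0 + 4) = 3/4, β = 3/(-4 - 0) = -3/4
Result: (3/4)/u - (3/4)/(u + 4)


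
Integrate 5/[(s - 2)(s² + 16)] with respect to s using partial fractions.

Cover-up at s=2: α = 5/(2²+16) = 1/4. Coeff matching: β = -1/4, γ = -1/2. Decomposition: (1/4)/(s - 2) - ((1/4)s + 1/2)/(s² + 16). Integrate: linear → ln, quadratic → (1/2)ln + arctan: (1/4) ln|(s - 2)| - (1/8) ln(s² + 16) - (1/8) arctan(s/4) + C


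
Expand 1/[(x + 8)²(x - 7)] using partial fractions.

Cover-up at x=7: C = 1/(7 + 8)² = 1/225. Cover-up at x=-8: B = 1/(-8 - 7) = -1/15. Comparing x² coeff: A = -C = -1/225
Result: (-1/225)/(x + 8) - (1/15)/(x + 8)² + (1/225)/(x - 7)


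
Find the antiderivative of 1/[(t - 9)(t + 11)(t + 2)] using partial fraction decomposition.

Cover-up: A = 1/220, B = 1/180, C = -1/99. Decomposition: (1/220)/(t - 9) + (1/180)/(t + 11) - (1/99)/(t + 2). Integrate each term: (1/220) ln|(t - 9)| + (1/180) ln|(t + 11)| - (1/99) ln|(t + 2)| + C


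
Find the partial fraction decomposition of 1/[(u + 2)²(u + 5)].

Cover-up at u=-5: C = 1/(-5 + 2)² = 1/9. Cover-up at u=-2: B = 1/(-2 + 5) = 1/3. Comparing u² coeff: A = -C = -1/9
Result: (-1/9)/(u + 2) + (1/3)/(u + 2)² + (1/9)/(u + 5)


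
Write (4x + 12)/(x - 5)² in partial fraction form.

(4x + 12) = P(x - 5) + Q. At x = 5: Q = 4·5 + 12 = 32. Coeff of x: P = 4
Result: 4/(x - 5) + 32/(x - 5)²


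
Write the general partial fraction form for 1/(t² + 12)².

Repeated quadratic factor: (αt + β)/(t² + 12) + (γt + δ)/(t² + 12)²


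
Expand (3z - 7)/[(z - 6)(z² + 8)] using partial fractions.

At z=6: P = (3·6 - 7)/(6² + 8) = 1/4. Q = -P = -1/4, R = 3 - 6·P = 3/2
Result: (1/4)/(z - 6) - ((1/4)z - 3/2)/(z² + 8)


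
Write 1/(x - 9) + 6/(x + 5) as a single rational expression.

Common denominator (x - 9)(x + 5). Numerator: 1(x + 5) + 6(x - 9) = (x + 5) + (6x - 54) = 7x - 49
Result: (7x - 49)/[(x - 9)(x + 5)]


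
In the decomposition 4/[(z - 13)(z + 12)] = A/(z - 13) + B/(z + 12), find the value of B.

Cover-up at z = -12: B = 4/(-12 - 13) = -4/25


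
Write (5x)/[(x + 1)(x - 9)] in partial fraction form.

At x=-1: P = (5·(-1) + 0)/(-1 - 9) = 1/2. At x=9: Q = (5·9 + 0)/(9 + 1) = 9/2
Result: (1/2)/(x + 1) + (9/2)/(x - 9)


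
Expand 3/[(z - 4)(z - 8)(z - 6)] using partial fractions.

Using cover-up method: α = 3/8, β = 3/8, γ = -3/4
Result: (3/8)/(z - 4) + (3/8)/(z - 8) - (3/4)/(z - 6)


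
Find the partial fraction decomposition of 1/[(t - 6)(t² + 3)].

Cover-up at t = 6: α = 1/(6² + 3) = 1/39. Then β = -α = -1/39, γ = -α·(0 + 6) = -2/13
Result: (1/39)/(t - 6) - ((1/39)t + 2/13)/(t² + 3)


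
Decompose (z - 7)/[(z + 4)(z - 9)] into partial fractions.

At z=-4: A = (1·(-4) - 7)/(-4 - 9) = 11/13. At z=9: B = (1·9 - 7)/(9 + 4) = 2/13
Result: (11/13)/(z + 4) + (2/13)/(z - 9)


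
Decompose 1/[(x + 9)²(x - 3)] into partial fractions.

Cover-up at x=3: γ = 1/(3 + 9)² = 1/144. Cover-up at x=-9: β = 1/(-9 - 3) = -1/12. Comparing x² coeff: α = -γ = -1/144
Result: (-1/144)/(x + 9) - (1/12)/(x + 9)² + (1/144)/(x - 3)


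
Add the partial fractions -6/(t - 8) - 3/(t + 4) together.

Common denominator (t - 8)(t + 4). Numerator: -6(t + 4) - 3(t - 8) = (-6t - 24) - (3t - 24) = -9t
Result: (-9t)/[(t - 8)(t + 4)]


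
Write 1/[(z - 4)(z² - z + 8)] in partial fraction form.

Cover-up at z = 4: P = 1/(4² - 1·4 + 8) = 1/20. Then Q = -P = -1/20, R = -P·(-1 + 4) = -3/20
Result: (1/20)/(z - 4) - ((1/20)z + 3/20)/(z² - z + 8)


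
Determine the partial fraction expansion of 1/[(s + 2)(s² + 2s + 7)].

Cover-up at s = -2: A = 1/((-2)² + 2·(-2) + 7) = 1/7. Then B = -A = -1/7, C = -A·(2 - 2) = 0
Result: (1/7)/(s + 2) - ((1/7)s)/(s² + 2s + 7)


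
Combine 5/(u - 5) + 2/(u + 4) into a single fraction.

Common denominator (u - 5)(u + 4). Numerator: 5(u + 4) + 2(u - 5) = (5u + 20) + (2u - 10) = 7u + 10
Result: (7u + 10)/[(u - 5)(u + 4)]


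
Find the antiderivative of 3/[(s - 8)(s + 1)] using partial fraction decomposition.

Decompose: 3/[(s - 8)(s + 1)] = (1/3)/(s - 8) - (1/3)/(s + 1). Integrate each term: (1/3) ln|(s - 8)| - (1/3) ln|(s + 1)| + C


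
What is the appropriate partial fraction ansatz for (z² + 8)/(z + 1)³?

Repeated linear factor (power 3): A/(z + 1) + B/(z + 1)² + C/(z + 1)³


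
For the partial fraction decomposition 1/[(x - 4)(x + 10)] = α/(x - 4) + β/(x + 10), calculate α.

Cover-up at x = 4: α = 1/(4 + 10) = 1/14


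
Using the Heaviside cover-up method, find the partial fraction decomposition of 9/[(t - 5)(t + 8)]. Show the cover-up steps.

Cover (t - 5): set t=5, get A = 9/(5 + 8) = 9/13. Cover (t + 8): set t=-8, get B = 9/(-8 - 5) = -9/13.
Result: (9/13)/(t - 5) - (9/13)/(t + 8)


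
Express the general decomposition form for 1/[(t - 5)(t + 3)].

Distinct linear factors: A/(t - 5) + B/(t + 3)


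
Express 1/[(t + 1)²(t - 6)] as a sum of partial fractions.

Cover-up at t=6: γ = 1/(6 + 1)² = 1/49. Cover-up at t=-1: β = 1/(-1 - 6) = -1/7. Comparing t² coeff: α = -γ = -1/49
Result: (-1/49)/(t + 1) - (1/7)/(t + 1)² + (1/49)/(t - 6)


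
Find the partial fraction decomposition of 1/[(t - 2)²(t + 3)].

Cover-up at t=-3: C = 1/(-3 - 2)² = 1/25. Cover-up at t=2: B = 1/(2 + 3) = 1/5. Comparing t² coeff: A = -C = -1/25
Result: (-1/25)/(t - 2) + (1/5)/(t - 2)² + (1/25)/(t + 3)


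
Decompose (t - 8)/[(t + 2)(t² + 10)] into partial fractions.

At t=-2: α = (1·(-2) - 8)/((-2)² + 10) = -5/7. β = -α = 5/7, γ = 1 - (-2)·α = -3/7
Result: (-5/7)/(t + 2) + ((5/7)t - 3/7)/(t² + 10)


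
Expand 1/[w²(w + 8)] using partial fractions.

Cover-up at w=-8: C = 1/(-8 - 0)² = 1/64. Cover-up at w=0: B = 1/(0 + 8) = 1/8. Comparing w² coeff: A = -C = -1/64
Result: (-1/64)/w + (1/8)/w² + (1/64)/(w + 8)


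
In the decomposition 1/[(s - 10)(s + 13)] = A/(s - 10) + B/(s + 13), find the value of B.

Cover-up at s = -13: B = 1/(-13 - 10) = -1/23


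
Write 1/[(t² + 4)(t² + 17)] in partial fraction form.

Coefficient matching gives A = C = 0, B = 1/(17-4) = 1/13, D = -B = -1/13
Result: (1/13)/(t² + 4) - (1/13)/(t² + 17)


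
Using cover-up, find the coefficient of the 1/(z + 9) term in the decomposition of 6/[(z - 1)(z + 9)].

Cover (z + 9), set z=-9: 6/((z - 1) at z=-9) = 6/(-10) = -3/5


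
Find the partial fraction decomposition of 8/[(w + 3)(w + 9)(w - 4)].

Using cover-up method: P = -4/21, Q = 4/39, R = 8/91
Result: (-4/21)/(w + 3) + (4/39)/(w + 9) + (8/91)/(w - 4)


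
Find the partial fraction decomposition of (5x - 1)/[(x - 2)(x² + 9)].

At x=2: P = (5·2 - 1)/(2² + 9) = 9/13. Q = -P = -9/13, R = 5 - 2·P = 47/13
Result: (9/13)/(x - 2) - ((9/13)x - 47/13)/(x² + 9)


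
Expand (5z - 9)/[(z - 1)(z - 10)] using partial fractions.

At z=1: A = (5·1 - 9)/(1 - 10) = 4/9. At z=10: B = (5·10 - 9)/(10 - 1) = 41/9
Result: (4/9)/(z - 1) + (41/9)/(z - 10)


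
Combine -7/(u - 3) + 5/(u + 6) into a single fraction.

Common denominator (u - 3)(u + 6). Numerator: -7(u + 6) + 5(u - 3) = (-7u - 42) + (5u - 15) = -2u - 57
Result: (-2u - 57)/[(u - 3)(u + 6)]


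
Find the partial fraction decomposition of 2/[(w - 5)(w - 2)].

2/(w - 5)(w - 2) = P/(w - 5) + Q/(w - 2). P = 2/(5 - 2) = 2/3, Q = 2/(2 - 5) = -2/3
Result: (2/3)/(w - 5) - (2/3)/(w - 2)


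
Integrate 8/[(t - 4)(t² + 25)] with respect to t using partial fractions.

Cover-up at t=4: P = 8/(4²+25) = 8/41. Coeff matching: Q = -8/41, R = -32/41. Decomposition: (8/41)/(t - 4) - ((8/41)t + 32/41)/(t² + 25). Integrate: linear → ln, quadratic → (1/2)ln + arctan: (8/41) ln|(t - 4)| - (4/41) ln(t² + 25) - (32/205) arctan(t/5) + C


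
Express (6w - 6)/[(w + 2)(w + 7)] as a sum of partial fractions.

At w=-2: α = (6·(-2) - 6)/(-2 + 7) = -18/5. At w=-7: β = (6·(-7) - 6)/(-7 + 2) = 48/5
Result: (-18/5)/(w + 2) + (48/5)/(w + 7)


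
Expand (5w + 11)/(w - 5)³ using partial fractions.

(5w + 11) = α(w - 5)² + β(w - 5) + γ. At w = 5: γ = 5·5 + 11 = 36. Coefficients: α = 0, β = 5
Result: 5/(w - 5)² + 36/(w - 5)³


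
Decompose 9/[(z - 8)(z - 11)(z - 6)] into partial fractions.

Using cover-up method: A = -3/2, B = 3/5, C = 9/10
Result: (-3/2)/(z - 8) + (3/5)/(z - 11) + (9/10)/(z - 6)


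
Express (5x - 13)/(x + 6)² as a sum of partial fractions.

(5x - 13) = A(x + 6) + B. At x = -6: B = 5·(-6) - 13 = -43. Coeff of x: A = 5
Result: 5/(x + 6) - 43/(x + 6)²


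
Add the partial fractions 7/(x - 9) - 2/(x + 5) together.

Common denominator (x - 9)(x + 5). Numerator: 7(x + 5) - 2(x - 9) = (7x + 35) - (2x - 18) = 5x + 53
Result: (5x + 53)/[(x - 9)(x + 5)]


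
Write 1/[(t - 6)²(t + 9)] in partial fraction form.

Cover-up at t=-9: C = 1/(-9 - 6)² = 1/225. Cover-up at t=6: B = 1/(6 + 9) = 1/15. Comparing t² coeff: A = -C = -1/225
Result: (-1/225)/(t - 6) + (1/15)/(t - 6)² + (1/225)/(t + 9)


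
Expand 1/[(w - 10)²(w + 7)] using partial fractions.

Cover-up at w=-7: γ = 1/(-7 - 10)² = 1/289. Cover-up at w=10: β = 1/(10 + 7) = 1/17. Comparing w² coeff: α = -γ = -1/289
Result: (-1/289)/(w - 10) + (1/17)/(w - 10)² + (1/289)/(w + 7)


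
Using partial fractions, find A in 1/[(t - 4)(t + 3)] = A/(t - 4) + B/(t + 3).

Cover-up at t = 4: A = 1/(4 + 3) = 1/7


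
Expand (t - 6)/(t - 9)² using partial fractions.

(t - 6) = P(t - 9) + Q. At t = 9: Q = 1·9 - 6 = 3. Coeff of t: P = 1
Result: 1/(t - 9) + 3/(t - 9)²


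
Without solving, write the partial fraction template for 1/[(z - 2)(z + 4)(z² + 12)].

Two linear + quadratic: A/(z - 2) + B/(z + 4) + (Cz + D)/(z² + 12)


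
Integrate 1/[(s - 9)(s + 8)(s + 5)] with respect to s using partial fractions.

Cover-up: A = 1/238, B = 1/51, C = -1/42. Decomposition: (1/238)/(s - 9) + (1/51)/(s + 8) - (1/42)/(s + 5). Integrate each term: (1/238) ln|(s - 9)| + (1/51) ln|(s + 8)| - (1/42) ln|(s + 5)| + C


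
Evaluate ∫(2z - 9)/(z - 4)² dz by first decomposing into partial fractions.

Decompose: P = 2, Q = 2·4 - 9 = -1, so (2z - 9)/(z - 4)² = 2/(z - 4) - 1/(z - 4)². Integrate: ∫ P/(z - 4) dz = 2 ln|(z - 4)|; ∫ Q/(z - 4)² dz = 1/(z - 4). Sum: 2 ln|(z - 4)| + 1/(z - 4) + C


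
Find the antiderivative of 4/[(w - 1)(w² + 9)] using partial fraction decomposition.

Cover-up at w=1: α = 4/(1²+9) = 2/5. Coeff matching: β = -2/5, γ = -2/5. Decomposition: (2/5)/(w - 1) - ((2/5)w + 2/5)/(w² + 9). Integrate: linear → ln, quadratic → (1/2)ln + arctan: (2/5) ln|(w - 1)| - (1/5) ln(w² + 9) - (2/15) arctan(w/3) + C


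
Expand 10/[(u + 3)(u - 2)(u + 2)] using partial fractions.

Using cover-up method: α = 2, β = 1/2, γ = -5/2
Result: 2/(u + 3) + (1/2)/(u - 2) - (5/2)/(u + 2)


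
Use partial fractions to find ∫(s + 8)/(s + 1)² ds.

Decompose: P = 1, Q = 1·(-1) + 8 = 7, so (s + 8)/(s + 1)² = 1/(s + 1) + 7/(s + 1)². Integrate: ∫ P/(s + 1) ds = ln|(s + 1)|; ∫ Q/(s + 1)² ds = -7/(s + 1). Sum: ln|(s + 1)| - 7/(s + 1) + C


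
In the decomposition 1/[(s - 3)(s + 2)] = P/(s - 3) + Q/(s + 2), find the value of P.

Cover-up at s = 3: P = 1/(3 + 2) = 1/5


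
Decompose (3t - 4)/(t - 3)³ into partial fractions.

(3t - 4) = A(t - 3)² + B(t - 3) + C. At t = 3: C = 3·3 - 4 = 5. Coefficients: A = 0, B = 3
Result: 3/(t - 3)² + 5/(t - 3)³


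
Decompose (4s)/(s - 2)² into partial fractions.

(4s) = A(s - 2) + B. At s = 2: B = 4·2 + 0 = 8. Coeff of s: A = 4
Result: 4/(s - 2) + 8/(s - 2)²


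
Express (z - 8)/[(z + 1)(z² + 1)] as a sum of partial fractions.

At z=-1: P = (1·(-1) - 8)/((-1)² + 1) = -9/2. Q = -P = 9/2, R = 1 - (-1)·P = -7/2
Result: (-9/2)/(z + 1) + ((9/2)z - 7/2)/(z² + 1)


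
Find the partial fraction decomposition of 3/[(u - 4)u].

3/(u - 4)u = α/(u - 4) + β/u. α = 3/(4 - 0) = 3/4, β = 3/(0 - 4) = -3/4
Result: (3/4)/(u - 4) - (3/4)/u


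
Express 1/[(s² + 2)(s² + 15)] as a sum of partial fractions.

Coefficient matching gives P = R = 0, Q = 1/(15-2) = 1/13, S = -Q = -1/13
Result: (1/13)/(s² + 2) - (1/13)/(s² + 15)


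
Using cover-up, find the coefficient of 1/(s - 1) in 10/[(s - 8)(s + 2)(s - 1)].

Cover (s - 1), set s=1: 10/[(1 - 8)(1 + 2)] = -10/21


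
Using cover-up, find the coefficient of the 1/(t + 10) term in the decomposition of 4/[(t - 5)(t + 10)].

Cover (t + 10), set t=-10: 4/((t - 5) at t=-10) = 4/(-15) = -4/15


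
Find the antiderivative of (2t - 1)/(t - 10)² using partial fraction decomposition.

Decompose: P = 2, Q = 2·10 - 1 = 19, so (2t - 1)/(t - 10)² = 2/(t - 10) + 19/(t - 10)². Integrate: ∫ P/(t - 10) dt = 2 ln|(t - 10)|; ∫ Q/(t - 10)² dt = -19/(t - 10). Sum: 2 ln|(t - 10)| - 19/(t - 10) + C


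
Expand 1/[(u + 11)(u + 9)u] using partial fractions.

Using cover-up method: A = 1/22, B = -1/18, C = 1/99
Result: (1/22)/(u + 11) - (1/18)/(u + 9) + (1/99)/u


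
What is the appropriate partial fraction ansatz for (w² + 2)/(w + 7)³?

Repeated linear factor (power 3): P/(w + 7) + Q/(w + 7)² + R/(w + 7)³


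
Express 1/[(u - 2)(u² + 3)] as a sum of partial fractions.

Cover-up at u = 2: α = 1/(2² + 3) = 1/7. Then β = -α = -1/7, γ = -α·(0 + 2) = -2/7
Result: (1/7)/(u - 2) - ((1/7)u + 2/7)/(u² + 3)


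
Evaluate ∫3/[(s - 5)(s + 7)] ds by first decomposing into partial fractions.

Decompose: 3/[(s - 5)(s + 7)] = (1/4)/(s - 5) - (1/4)/(s + 7). Integrate each term: (1/4) ln|(s - 5)| - (1/4) ln|(s + 7)| + C


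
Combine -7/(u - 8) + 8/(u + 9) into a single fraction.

Common denominator (u - 8)(u + 9). Numerator: -7(u + 9) + 8(u - 8) = (-7u - 63) + (8u - 64) = u - 127
Result: (u - 127)/[(u - 8)(u + 9)]


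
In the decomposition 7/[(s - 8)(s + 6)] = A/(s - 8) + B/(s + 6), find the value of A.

Cover-up at s = 8: A = 7/(8 + 6) = 7/14 = 1/2


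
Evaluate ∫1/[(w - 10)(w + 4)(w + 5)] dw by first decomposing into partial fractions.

Cover-up: A = 1/210, B = -1/14, C = 1/15. Decomposition: (1/210)/(w - 10) - (1/14)/(w + 4) + (1/15)/(w + 5). Integrate each term: (1/210) ln|(w - 10)| - (1/14) ln|(w + 4)| + (1/15) ln|(w + 5)| + C


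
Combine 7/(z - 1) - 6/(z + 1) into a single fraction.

Common denominator (z - 1)(z + 1). Numerator: 7(z + 1) - 6(z - 1) = (7z + 7) - (6z - 6) = z + 13
Result: (z + 13)/[(z - 1)(z + 1)]


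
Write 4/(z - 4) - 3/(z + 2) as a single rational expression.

Common denominator (z - 4)(z + 2). Numerator: 4(z + 2) - 3(z - 4) = (4z + 8) - (3z - 12) = z + 20
Result: (z + 20)/[(z - 4)(z + 2)]


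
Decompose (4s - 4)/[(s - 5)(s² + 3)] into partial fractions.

At s=5: P = (4·5 - 4)/(5² + 3) = 4/7. Q = -P = -4/7, R = 4 - 5·P = 8/7
Result: (4/7)/(s - 5) - ((4/7)s - 8/7)/(s² + 3)


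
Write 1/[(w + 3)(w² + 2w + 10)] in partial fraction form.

Cover-up at w = -3: α = 1/((-3)² + 2·(-3) + 10) = 1/13. Then β = -α = -1/13, γ = -α·(2 - 3) = 1/13
Result: (1/13)/(w + 3) - ((1/13)w - 1/13)/(w² + 2w + 10)


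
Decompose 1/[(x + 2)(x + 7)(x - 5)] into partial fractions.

Using cover-up method: A = -1/35, B = 1/60, C = 1/84
Result: (-1/35)/(x + 2) + (1/60)/(x + 7) + (1/84)/(x - 5)


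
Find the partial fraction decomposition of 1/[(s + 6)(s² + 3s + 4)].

Cover-up at s = -6: A = 1/((-6)² + 3·(-6) + 4) = 1/22. Then B = -A = -1/22, C = -A·(3 - 6) = 3/22
Result: (1/22)/(s + 6) - ((1/22)s - 3/22)/(s² + 3s + 4)


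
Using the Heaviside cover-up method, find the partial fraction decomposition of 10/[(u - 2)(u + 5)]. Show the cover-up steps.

Cover (u - 2): set u=2, get α = 10/(2 + 5) = 10/7. Cover (u + 5): set u=-5, get β = 10/(-5 - 2) = -10/7.
Result: (10/7)/(u - 2) - (10/7)/(u + 5)


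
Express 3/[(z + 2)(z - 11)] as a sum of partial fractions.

3/(z + 2)(z - 11) = α/(z + 2) + β/(z - 11). α = 3/(-2 - 11) = -3/13, β = 3/(11 + 2) = 3/13
Result: (-3/13)/(z + 2) + (3/13)/(z - 11)


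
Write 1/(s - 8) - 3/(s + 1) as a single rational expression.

Common denominator (s - 8)(s + 1). Numerator: 1(s + 1) - 3(s - 8) = (s + 1) - (3s - 24) = -2s + 25
Result: (-2s + 25)/[(s - 8)(s + 1)]


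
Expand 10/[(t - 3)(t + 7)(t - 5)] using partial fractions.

Using cover-up method: α = -1/2, β = 1/12, γ = 5/12
Result: (-1/2)/(t - 3) + (1/12)/(t + 7) + (5/12)/(t - 5)


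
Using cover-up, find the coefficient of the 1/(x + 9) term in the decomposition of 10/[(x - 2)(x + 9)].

Cover (x + 9), set x=-9: 10/((x - 2) at x=-9) = 10/(-11) = -10/11


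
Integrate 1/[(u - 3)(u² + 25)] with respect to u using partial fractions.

Cover-up at u=3: P = 1/(3²+25) = 1/34. Coeff matching: Q = -1/34, R = -3/34. Decomposition: (1/34)/(u - 3) - ((1/34)u + 3/34)/(u² + 25). Integrate: linear → ln, quadratic → (1/2)ln + arctan: (1/34) ln|(u - 3)| - (1/68) ln(u² + 25) - (3/170) arctan(u/5) + C


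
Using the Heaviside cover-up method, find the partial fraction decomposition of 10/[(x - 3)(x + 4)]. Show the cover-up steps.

Cover (x - 3): set x=3, get A = 10/(3 + 4) = 10/7. Cover (x + 4): set x=-4, get B = 10/(-4 - 3) = -10/7.
Result: (10/7)/(x - 3) - (10/7)/(x + 4)


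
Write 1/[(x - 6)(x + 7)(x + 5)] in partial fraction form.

Using cover-up method: α = 1/143, β = 1/26, γ = -1/22
Result: (1/143)/(x - 6) + (1/26)/(x + 7) - (1/22)/(x + 5)


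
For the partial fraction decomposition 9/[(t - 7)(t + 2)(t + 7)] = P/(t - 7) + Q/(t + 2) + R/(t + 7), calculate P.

Cover-up at t = 7: P = 9/[(7 + 2)(7 + 7)] = 9/[(9)(14)] = 9/126 = 1/14


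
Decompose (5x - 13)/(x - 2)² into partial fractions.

(5x - 13) = P(x - 2) + Q. At x = 2: Q = 5·2 - 13 = -3. Coeff of x: P = 5
Result: 5/(x - 2) - 3/(x - 2)²


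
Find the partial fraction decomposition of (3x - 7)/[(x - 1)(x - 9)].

At x=1: A = (3·1 - 7)/(1 - 9) = 1/2. At x=9: B = (3·9 - 7)/(9 - 1) = 5/2
Result: (1/2)/(x - 1) + (5/2)/(x - 9)


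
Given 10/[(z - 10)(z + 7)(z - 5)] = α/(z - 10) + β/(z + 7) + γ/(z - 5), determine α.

Cover-up at z = 10: α = 10/[(10 + 7)(10 - 5)] = 10/[(17)(5)] = 10/85 = 2/17


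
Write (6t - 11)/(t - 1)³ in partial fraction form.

(6t - 11) = P(t - 1)² + Q(t - 1) + R. At t = 1: R = 6·1 - 11 = -5. Coefficients: P = 0, Q = 6
Result: 6/(t - 1)² - 5/(t - 1)³


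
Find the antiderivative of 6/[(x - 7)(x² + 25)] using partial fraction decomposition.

Cover-up at x=7: P = 6/(7²+25) = 3/37. Coeff matching: Q = -3/37, R = -21/37. Decomposition: (3/37)/(x - 7) - ((3/37)x + 21/37)/(x² + 25). Integrate: linear → ln, quadratic → (1/2)ln + arctan: (3/37) ln|(x - 7)| - (3/74) ln(x² + 25) - (21/185) arctan(x/5) + C


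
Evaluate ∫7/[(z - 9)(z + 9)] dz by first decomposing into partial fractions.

Decompose: 7/[(z - 9)(z + 9)] = (7/18)/(z - 9) - (7/18)/(z + 9). Integrate each term: (7/18) ln|(z - 9)| - (7/18) ln|(z + 9)| + C


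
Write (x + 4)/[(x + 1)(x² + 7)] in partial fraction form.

At x=-1: A = (1·(-1) + 4)/((-1)² + 7) = 3/8. B = -A = -3/8, C = 1 - (-1)·A = 11/8
Result: (3/8)/(x + 1) - ((3/8)x - 11/8)/(x² + 7)


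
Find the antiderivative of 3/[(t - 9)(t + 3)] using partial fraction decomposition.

Decompose: 3/[(t - 9)(t + 3)] = (1/4)/(t - 9) - (1/4)/(t + 3). Integrate each term: (1/4) ln|(t - 9)| - (1/4) ln|(t + 3)| + C


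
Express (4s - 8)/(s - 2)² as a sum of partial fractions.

(4s - 8) = P(s - 2) + Q. At s = 2: Q = 4·2 - 8 = 0. Coeff of s: P = 4
Result: 4/(s - 2)


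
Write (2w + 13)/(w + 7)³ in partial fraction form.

(2w + 13) = A(w + 7)² + B(w + 7) + C. At w = -7: C = 2·(-7) + 13 = -1. Coefficients: A = 0, B = 2
Result: 2/(w + 7)² - 1/(w + 7)³


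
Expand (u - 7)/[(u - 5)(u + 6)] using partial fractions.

At u=5: α = (1·5 - 7)/(5 + 6) = -2/11. At u=-6: β = (1·(-6) - 7)/(-6 - 5) = 13/11
Result: (-2/11)/(u - 5) + (13/11)/(u + 6)


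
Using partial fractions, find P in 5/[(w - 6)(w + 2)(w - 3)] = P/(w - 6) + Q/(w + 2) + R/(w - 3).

Cover-up at w = 6: P = 5/[(6 + 2)(6 - 3)] = 5/[(8)(3)] = 5/24


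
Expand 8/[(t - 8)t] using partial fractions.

8/(t - 8)t = A/(t - 8) + B/t. A = 8/(8 - 0) = 1, B = 8/(0 - 8) = -1
Result: 1/(t - 8) - 1/t


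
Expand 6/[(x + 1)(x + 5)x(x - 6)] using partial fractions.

Using Heaviside cover-up: (3/14)/(x + 1) - (3/110)/(x + 5) - (1/5)/x + (1/77)/(x - 6)


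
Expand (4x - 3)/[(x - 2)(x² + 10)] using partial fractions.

At x=2: α = (4·2 - 3)/(2² + 10) = 5/14. β = -α = -5/14, γ = 4 - 2·α = 23/7
Result: (5/14)/(x - 2) - ((5/14)x - 23/7)/(x² + 10)


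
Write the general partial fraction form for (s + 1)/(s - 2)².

Repeated linear factor: α/(s - 2) + β/(s - 2)²


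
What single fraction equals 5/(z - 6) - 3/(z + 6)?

Common denominator (z - 6)(z + 6). Numerator: 5(z + 6) - 3(z - 6) = (5z + 30) - (3z - 18) = 2z + 48
Result: (2z + 48)/[(z - 6)(z + 6)]


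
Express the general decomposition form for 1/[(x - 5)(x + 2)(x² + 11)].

Two linear + quadratic: P/(x - 5) + Q/(x + 2) + (Rx + S)/(x² + 11)


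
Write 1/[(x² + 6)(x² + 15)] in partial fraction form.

Coefficient matching gives P = R = 0, Q = 1/(15-6) = 1/9, S = -Q = -1/9
Result: (1/9)/(x² + 6) - (1/9)/(x² + 15)


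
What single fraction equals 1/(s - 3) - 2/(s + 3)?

Common denominator (s - 3)(s + 3). Numerator: 1(s + 3) - 2(s - 3) = (s + 3) - (2s - 6) = -s + 9
Result: (-s + 9)/[(s - 3)(s + 3)]


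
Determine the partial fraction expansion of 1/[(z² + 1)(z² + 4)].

Coefficient matching gives P = R = 0, Q = 1/(4-1) = 1/3, S = -Q = -1/3
Result: (1/3)/(z² + 1) - (1/3)/(z² + 4)


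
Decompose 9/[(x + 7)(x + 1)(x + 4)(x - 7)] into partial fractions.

Using Heaviside cover-up: (-1/28)/(x + 7) - (1/16)/(x + 1) + (1/11)/(x + 4) + (9/1232)/(x - 7)


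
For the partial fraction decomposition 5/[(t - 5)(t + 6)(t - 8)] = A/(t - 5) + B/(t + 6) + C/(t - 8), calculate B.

Cover-up at t = -6: B = 5/[(-6 - 5)(-6 - 8)] = 5/[(-11)(-14)] = 5/154


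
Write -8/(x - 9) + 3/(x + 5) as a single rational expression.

Common denominator (x - 9)(x + 5). Numerator: -8(x + 5) + 3(x - 9) = (-8x - 40) + (3x - 27) = -5x - 67
Result: (-5x - 67)/[(x - 9)(x + 5)]


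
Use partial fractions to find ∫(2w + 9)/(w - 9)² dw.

Decompose: A = 2, B = 2·9 + 9 = 27, so (2w + 9)/(w - 9)² = 2/(w - 9) + 27/(w - 9)². Integrate: ∫ A/(w - 9) dw = 2 ln|(w - 9)|; ∫ B/(w - 9)² dw = -27/(w - 9). Sum: 2 ln|(w - 9)| - 27/(w - 9) + C


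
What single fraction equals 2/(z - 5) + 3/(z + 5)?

Common denominator (z - 5)(z + 5). Numerator: 2(z + 5) + 3(z - 5) = (2z + 10) + (3z - 15) = 5z - 5
Result: (5z - 5)/[(z - 5)(z + 5)]


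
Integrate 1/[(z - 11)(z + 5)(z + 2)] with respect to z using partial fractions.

Cover-up: P = 1/208, Q = 1/48, R = -1/39. Decomposition: (1/208)/(z - 11) + (1/48)/(z + 5) - (1/39)/(z + 2). Integrate each term: (1/208) ln|(z - 11)| + (1/48) ln|(z + 5)| - (1/39) ln|(z + 2)| + C


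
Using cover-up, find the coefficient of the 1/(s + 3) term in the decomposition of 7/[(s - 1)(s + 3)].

Cover (s + 3), set s=-3: 7/((s - 1) at s=-3) = 7/(-4) = -7/4


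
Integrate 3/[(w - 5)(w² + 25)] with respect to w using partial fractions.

Cover-up at w=5: A = 3/(5²+25) = 3/50. Coeff matching: B = -3/50, C = -3/10. Decomposition: (3/50)/(w - 5) - ((3/50)w + 3/10)/(w² + 25). Integrate: linear → ln, quadratic → (1/2)ln + arctan: (3/50) ln|(w - 5)| - (3/100) ln(w² + 25) - (3/50) arctan(w/5) + C


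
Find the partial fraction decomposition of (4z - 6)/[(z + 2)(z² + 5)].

At z=-2: A = (4·(-2) - 6)/((-2)² + 5) = -14/9. B = -A = 14/9, C = 4 - (-2)·A = 8/9
Result: (-14/9)/(z + 2) + ((14/9)z + 8/9)/(z² + 5)


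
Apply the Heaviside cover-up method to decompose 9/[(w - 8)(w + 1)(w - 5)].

Cover (w - 8), w=8: A = 9/[(8 + 1)(8 - 5)] = 1/3. Cover (w + 1), w=-1: B = 9/[(-1 - 8)(-1 - 5)] = 1/6. Cover (w - 5), w=5: C = 9/[(5 - 8)(5 + 1)] = -1/2.
Result: (1/3)/(w - 8) + (1/6)/(w + 1) - (1/2)/(w - 5)


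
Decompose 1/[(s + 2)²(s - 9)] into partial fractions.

Cover-up at s=9: γ = 1/(9 + 2)² = 1/121. Cover-up at s=-2: β = 1/(-2 - 9) = -1/11. Comparing s² coeff: α = -γ = -1/121
Result: (-1/121)/(s + 2) - (1/11)/(s + 2)² + (1/121)/(s - 9)


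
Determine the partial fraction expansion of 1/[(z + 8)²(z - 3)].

Cover-up at z=3: C = 1/(3 + 8)² = 1/121. Cover-up at z=-8: B = 1/(-8 - 3) = -1/11. Comparing z² coeff: A = -C = -1/121
Result: (-1/121)/(z + 8) - (1/11)/(z + 8)² + (1/121)/(z - 3)


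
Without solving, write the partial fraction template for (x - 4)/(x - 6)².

Repeated linear factor: A/(x - 6) + B/(x - 6)²


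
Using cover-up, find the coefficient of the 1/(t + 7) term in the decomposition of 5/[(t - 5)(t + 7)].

Cover (t + 7), set t=-7: 5/((t - 5) at t=-7) = 5/(-12) = -5/12


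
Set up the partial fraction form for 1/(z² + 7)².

Repeated quadratic factor: (αz + β)/(z² + 7) + (γz + δ)/(z² + 7)²


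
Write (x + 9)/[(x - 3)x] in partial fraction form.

At x=3: A = (1·3 + 9)/(3 - 0) = 4. At x=0: B = (1·0 + 9)/(0 - 3) = -3
Result: 4/(x - 3) - 3/x


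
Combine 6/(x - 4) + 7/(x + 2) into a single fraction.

Common denominator (x - 4)(x + 2). Numerator: 6(x + 2) + 7(x - 4) = (6x + 12) + (7x - 28) = 13x - 16
Result: (13x - 16)/[(x - 4)(x + 2)]


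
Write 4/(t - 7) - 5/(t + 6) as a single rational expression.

Common denominator (t - 7)(t + 6). Numerator: 4(t + 6) - 5(t - 7) = (4t + 24) - (5t - 35) = -t + 59
Result: (-t + 59)/[(t - 7)(t + 6)]


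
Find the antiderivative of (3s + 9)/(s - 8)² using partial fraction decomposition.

Decompose: A = 3, B = 3·8 + 9 = 33, so (3s + 9)/(s - 8)² = 3/(s - 8) + 33/(s - 8)². Integrate: ∫ A/(s - 8) ds = 3 ln|(s - 8)|; ∫ B/(s - 8)² ds = -33/(s - 8). Sum: 3 ln|(s - 8)| - 33/(s - 8) + C


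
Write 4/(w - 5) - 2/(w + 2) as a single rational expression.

Common denominator (w - 5)(w + 2). Numerator: 4(w + 2) - 2(w - 5) = (4w + 8) - (2w - 10) = 2w + 18
Result: (2w + 18)/[(w - 5)(w + 2)]


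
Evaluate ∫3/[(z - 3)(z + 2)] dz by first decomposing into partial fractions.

Decompose: 3/[(z - 3)(z + 2)] = (3/5)/(z - 3) - (3/5)/(z + 2). Integrate each term: (3/5) ln|(z - 3)| - (3/5) ln|(z + 2)| + C


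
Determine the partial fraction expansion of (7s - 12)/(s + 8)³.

(7s - 12) = A(s + 8)² + B(s + 8) + C. At s = -8: C = 7·(-8) - 12 = -68. Coefficients: A = 0, B = 7
Result: 7/(s + 8)² - 68/(s + 8)³


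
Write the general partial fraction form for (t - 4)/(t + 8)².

Repeated linear factor: A/(t + 8) + B/(t + 8)²


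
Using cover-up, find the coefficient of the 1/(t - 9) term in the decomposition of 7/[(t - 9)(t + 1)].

Cover (t - 9), set t=9: 7/((t + 1) at t=9) = 7/(10) = 7/10


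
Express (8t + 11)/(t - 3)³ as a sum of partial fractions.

(8t + 11) = α(t - 3)² + β(t - 3) + γ. At t = 3: γ = 8·3 + 11 = 35. Coefficients: α = 0, β = 8
Result: 8/(t - 3)² + 35/(t - 3)³


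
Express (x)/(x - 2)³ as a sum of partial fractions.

(x) = A(x - 2)² + B(x - 2) + C. At x = 2: C = 1·2 + 0 = 2. Coefficients: A = 0, B = 1
Result: 1/(x - 2)² + 2/(x - 2)³


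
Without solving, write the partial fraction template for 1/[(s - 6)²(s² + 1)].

Repeated linear + quadratic: α/(s - 6) + β/(s - 6)² + (γs + δ)/(s² + 1)


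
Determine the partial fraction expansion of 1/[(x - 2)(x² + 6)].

Cover-up at x = 2: P = 1/(2² + 6) = 1/10. Then Q = -P = -1/10, R = -P·(0 + 2) = -1/5
Result: (1/10)/(x - 2) - ((1/10)x + 1/5)/(x² + 6)


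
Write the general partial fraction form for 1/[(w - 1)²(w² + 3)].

Repeated linear + quadratic: A/(w - 1) + B/(w - 1)² + (Cw + D)/(w² + 3)


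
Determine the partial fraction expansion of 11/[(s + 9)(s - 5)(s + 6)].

Using cover-up method: A = 11/42, B = 1/14, C = -1/3
Result: (11/42)/(s + 9) + (1/14)/(s - 5) - (1/3)/(s + 6)


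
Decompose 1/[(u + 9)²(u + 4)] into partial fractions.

Cover-up at u=-4: R = 1/(-4 + 9)² = 1/25. Cover-up at u=-9: Q = 1/(-9 + 4) = -1/5. Comparing u² coeff: P = -R = -1/25
Result: (-1/25)/(u + 9) - (1/5)/(u + 9)² + (1/25)/(u + 4)


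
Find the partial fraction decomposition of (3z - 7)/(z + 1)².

(3z - 7) = A(z + 1) + B. At z = -1: B = 3·(-1) - 7 = -10. Coeff of z: A = 3
Result: 3/(z + 1) - 10/(z + 1)²


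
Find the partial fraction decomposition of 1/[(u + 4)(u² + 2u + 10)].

Cover-up at u = -4: P = 1/((-4)² + 2·(-4) + 10) = 1/18. Then Q = -P = -1/18, R = -P·(2 - 4) = 1/9
Result: (1/18)/(u + 4) - ((1/18)u - 1/9)/(u² + 2u + 10)


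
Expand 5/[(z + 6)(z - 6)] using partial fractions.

5/(z + 6)(z - 6) = A/(z + 6) + B/(z - 6). A = 5/(-6 - 6) = -5/12, B = 5/(6 + 6) = 5/12
Result: (-5/12)/(z + 6) + (5/12)/(z - 6)


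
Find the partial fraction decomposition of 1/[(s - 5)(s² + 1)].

Cover-up at s = 5: α = 1/(5² + 1) = 1/26. Then β = -α = -1/26, γ = -α·(0 + 5) = -5/26
Result: (1/26)/(s - 5) - ((1/26)s + 5/26)/(s² + 1)


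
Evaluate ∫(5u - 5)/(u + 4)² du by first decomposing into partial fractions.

Decompose: P = 5, Q = 5·(-4) - 5 = -25, so (5u - 5)/(u + 4)² = 5/(u + 4) - 25/(u + 4)². Integrate: ∫ P/(u + 4) du = 5 ln|(u + 4)|; ∫ Q/(u + 4)² du = 25/(u + 4). Sum: 5 ln|(u + 4)| + 25/(u + 4) + C


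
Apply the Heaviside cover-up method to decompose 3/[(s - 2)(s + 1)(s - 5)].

Cover (s - 2), s=2: A = 3/[(2 + 1)(2 - 5)] = -1/3. Cover (s + 1), s=-1: B = 3/[(-1 - 2)(-1 - 5)] = 1/6. Cover (s - 5), s=5: C = 3/[(5 - 2)(5 + 1)] = 1/6.
Result: (-1/3)/(s - 2) + (1/6)/(s + 1) + (1/6)/(s - 5)


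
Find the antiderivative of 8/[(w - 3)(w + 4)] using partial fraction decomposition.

Decompose: 8/[(w - 3)(w + 4)] = (8/7)/(w - 3) - (8/7)/(w + 4). Integrate each term: (8/7) ln|(w - 3)| - (8/7) ln|(w + 4)| + C


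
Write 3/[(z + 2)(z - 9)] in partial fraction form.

3/(z + 2)(z - 9) = α/(z + 2) + β/(z - 9). α = 3/(-2 - 9) = -3/11, β = 3/(9 + 2) = 3/11
Result: (-3/11)/(z + 2) + (3/11)/(z - 9)


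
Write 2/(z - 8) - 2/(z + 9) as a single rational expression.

Common denominator (z - 8)(z + 9). Numerator: 2(z + 9) - 2(z - 8) = (2z + 18) - (2z - 16) = 34
Result: (34)/[(z - 8)(z + 9)]


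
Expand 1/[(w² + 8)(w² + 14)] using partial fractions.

Coefficient matching gives P = R = 0, Q = 1/(14-8) = 1/6, S = -Q = -1/6
Result: (1/6)/(w² + 8) - (1/6)/(w² + 14)


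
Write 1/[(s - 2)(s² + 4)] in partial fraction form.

Cover-up at s = 2: A = 1/(2² + 4) = 1/8. Then B = -A = -1/8, C = -A·(0 + 2) = -1/4
Result: (1/8)/(s - 2) - ((1/8)s + 1/4)/(s² + 4)


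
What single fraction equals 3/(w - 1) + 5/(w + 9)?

Common denominator (w - 1)(w + 9). Numerator: 3(w + 9) + 5(w - 1) = (3w + 27) + (5w - 5) = 8w + 22
Result: (8w + 22)/[(w - 1)(w + 9)]


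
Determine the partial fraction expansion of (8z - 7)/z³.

(8z - 7) = Pz² + Qz + R. At z = 0: R = 8·0 - 7 = -7. Coefficients: P = 0, Q = 8
Result: 8/z² - 7/z³


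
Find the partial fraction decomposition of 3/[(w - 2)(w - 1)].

3/(w - 2)(w - 1) = P/(w - 2) + Q/(w - 1). P = 3/(2 - 1) = 3, Q = 3/(1 - 2) = -3
Result: 3/(w - 2) - 3/(w - 1)


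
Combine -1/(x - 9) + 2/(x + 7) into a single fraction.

Common denominator (x - 9)(x + 7). Numerator: -1(x + 7) + 2(x - 9) = (-x - 7) + (2x - 18) = x - 25
Result: (x - 25)/[(x - 9)(x + 7)]


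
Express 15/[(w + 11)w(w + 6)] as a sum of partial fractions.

Using cover-up method: α = 3/11, β = 5/22, γ = -1/2
Result: (3/11)/(w + 11) + (5/22)/w - (1/2)/(w + 6)


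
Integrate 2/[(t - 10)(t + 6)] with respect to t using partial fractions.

Decompose: 2/[(t - 10)(t + 6)] = (1/8)/(t - 10) - (1/8)/(t + 6). Integrate each term: (1/8) ln|(t - 10)| - (1/8) ln|(t + 6)| + C


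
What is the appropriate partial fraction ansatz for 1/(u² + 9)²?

Repeated quadratic factor: (αu + β)/(u² + 9) + (γu + δ)/(u² + 9)²


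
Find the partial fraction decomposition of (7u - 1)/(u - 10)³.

(7u - 1) = α(u - 10)² + β(u - 10) + γ. At u = 10: γ = 7·10 - 1 = 69. Coefficients: α = 0, β = 7
Result: 7/(u - 10)² + 69/(u - 10)³


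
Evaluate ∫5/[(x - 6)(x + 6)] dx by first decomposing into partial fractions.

Decompose: 5/[(x - 6)(x + 6)] = (5/12)/(x - 6) - (5/12)/(x + 6). Integrate each term: (5/12) ln|(x - 6)| - (5/12) ln|(x + 6)| + C
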